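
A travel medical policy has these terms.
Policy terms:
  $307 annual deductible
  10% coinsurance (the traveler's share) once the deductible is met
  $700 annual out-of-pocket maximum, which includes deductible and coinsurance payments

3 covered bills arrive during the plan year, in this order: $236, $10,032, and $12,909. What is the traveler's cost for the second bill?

Claim 1 — $236: entire amount goes to the deductible. Traveler pays $236; OOP now $236.
Claim 2 — $10,032: $71 to deductible, leaving $9,961; traveler's 10% is $996.10. Claim cost before the cap: $71 + $996.10 = $1,067.10. OOP would hit $1,303.10 > $700, so the cap limits the traveler to $700 − $236 = $464.

$464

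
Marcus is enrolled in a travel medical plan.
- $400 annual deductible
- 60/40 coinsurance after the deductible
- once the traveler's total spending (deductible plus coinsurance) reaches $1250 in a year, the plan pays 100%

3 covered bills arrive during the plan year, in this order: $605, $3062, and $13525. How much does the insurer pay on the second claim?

Bill 1, $605: $400 to deductible, leaving $205; coinsurance $205 × 40% = $82. Cost to traveler: $482. OOP to date $482. Insurer: $605 − $482 = $123.
Bill 2, $3062: 40% coinsurance on $3062 = $1224.80. That would push OOP to $1706.80, over the $1250 cap, so traveler pays $1250 − $482 = $768. Plan pays $3062 − $768 = $2294.

$2294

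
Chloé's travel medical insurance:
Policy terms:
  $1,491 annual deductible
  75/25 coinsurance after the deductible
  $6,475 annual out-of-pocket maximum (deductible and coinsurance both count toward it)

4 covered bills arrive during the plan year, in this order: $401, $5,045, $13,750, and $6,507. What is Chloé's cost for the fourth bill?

$557.75

Claim 1 ($401): all of it applies to the deductible. Cost to traveler: $401. OOP to date $401.
Claim 2 ($5,045): $1,090 finishes the deductible; $3,955 goes to coinsurance; coinsurance $3,955 × 25% = $988.75. Traveler pays $2,078.75; OOP now $2,479.75.
Claim 3 ($13,750): deductible met; 25% of $13,750 = $3,437.50. Traveler pays $3,437.50; OOP now $5,917.25.
Claim 4 ($6,507): deductible already satisfied, so traveler's share is 25% × $6,507 = $1,626.75. OOP would hit $7,544 > $6,475, so the cap limits the traveler to $6,475 − $5,917.25 = $557.75.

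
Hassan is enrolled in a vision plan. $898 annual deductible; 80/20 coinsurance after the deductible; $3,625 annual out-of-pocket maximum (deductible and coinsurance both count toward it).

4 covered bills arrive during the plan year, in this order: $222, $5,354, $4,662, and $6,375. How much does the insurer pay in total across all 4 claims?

$12,988

#1 ($222): fully absorbed by the deductible. Member owes $222 (running OOP $222). Insurer: $222 − $222 = $0.
#2 ($5,354): $676 to deductible, leaving $4,678; coinsurance $4,678 × 20% = $935.60. Cost to member: $1,611.60. OOP to date $1,833.60. Plan pays $5,354 − $1,611.60 = $3,742.40.
#3 ($4,662): deductible met; 20% of $4,662 = $932.40. Member pays $932.40; OOP now $2,766. Plan pays $4,662 − $932.40 = $3,729.60.
#4 ($6,375): 20% coinsurance on $6,375 = $1,275. OOP would hit $4,041 > $3,625, so the cap limits the member to $3,625 − $2,766 = $859. Plan pays $6,375 − $859 = $5,516.
Insurer total: $0 + $3,742.40 + $3,729.60 + $5,516 = $12,988.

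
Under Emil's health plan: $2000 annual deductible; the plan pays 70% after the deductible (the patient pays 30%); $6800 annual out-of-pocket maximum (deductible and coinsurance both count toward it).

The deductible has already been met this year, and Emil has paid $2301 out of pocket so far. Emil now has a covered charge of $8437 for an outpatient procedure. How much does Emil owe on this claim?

The deductible is already satisfied, so the full bill goes to coinsurance.
30% of $8437 = $2531.10 falls to the patient.
Year-to-date out-of-pocket becomes $2301 + $2531.10 = $4832.10, still under the $6800 maximum, so no cap applies.

$2531.10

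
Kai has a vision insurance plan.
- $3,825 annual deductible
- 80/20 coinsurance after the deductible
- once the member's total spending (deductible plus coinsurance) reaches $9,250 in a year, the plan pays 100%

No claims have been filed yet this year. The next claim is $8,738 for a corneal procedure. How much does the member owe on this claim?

Nothing has been paid toward the $3,825 deductible, so the first $3,825 of this charge is applied there.
That leaves $8,738 − $3,825 = $4,913 for coinsurance.
Coinsurance: $4,913 × 20% = $982.60.
That puts the member's cost at $3,825 + $982.60 = $4,807.60 before any cap.
Cumulative spending $0 + $4,807.60 = $4,807.60 stays under the $9,250 maximum.

$4,807.60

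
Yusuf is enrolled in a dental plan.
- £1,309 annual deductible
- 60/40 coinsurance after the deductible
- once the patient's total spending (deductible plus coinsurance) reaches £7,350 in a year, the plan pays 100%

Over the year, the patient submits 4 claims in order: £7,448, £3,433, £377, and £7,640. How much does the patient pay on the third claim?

£150.80

Claim 1 (£7,448): £1,309 finishes the deductible; £6,139 goes to coinsurance; patient's 40% is £2,455.60. Patient pays £3,764.60; OOP now £3,764.60.
Claim 2 (£3,433): deductible already satisfied, so patient's share is 40% × £3,433 = £1,373.20. Patient owes £1,373.20 (running OOP £5,137.80).
Claim 3 (£377): deductible already satisfied, so patient's share is 40% × £377 = £150.80. Patient pays £150.80; OOP now £5,288.60.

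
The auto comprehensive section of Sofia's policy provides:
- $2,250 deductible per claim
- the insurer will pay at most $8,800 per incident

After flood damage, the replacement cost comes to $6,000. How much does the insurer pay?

$3,750

After the deductible, $6,000 − $2,250 = $3,750 remains.
$3,750 is within the $8,800 limit, so the insurer pays $3,750.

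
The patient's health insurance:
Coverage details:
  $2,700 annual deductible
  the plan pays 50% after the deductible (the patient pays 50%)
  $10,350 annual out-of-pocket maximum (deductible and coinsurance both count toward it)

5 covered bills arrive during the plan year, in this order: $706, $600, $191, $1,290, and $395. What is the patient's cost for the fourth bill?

$1,246.50

Claim 1 ($706): all of it applies to the deductible. Cost to patient: $706. OOP to date $706.
Claim 2 ($600): fully absorbed by the deductible. Cost to patient: $600. OOP to date $1,306.
Claim 3 ($191): all of it applies to the deductible. Cost to patient: $191. OOP to date $1,497.
Claim 4 ($1,290): $1,203 finishes the deductible; $87 goes to coinsurance; coinsurance $87 × 50% = $43.50. Patient owes $1,246.50 (running OOP $2,743.50).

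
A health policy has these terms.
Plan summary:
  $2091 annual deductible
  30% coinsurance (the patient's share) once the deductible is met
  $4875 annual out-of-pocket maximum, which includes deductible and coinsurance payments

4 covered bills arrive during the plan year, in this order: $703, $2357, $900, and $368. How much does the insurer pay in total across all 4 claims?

#1 ($703): fully absorbed by the deductible. Patient pays $703; OOP now $703. Plan pays $703 − $703 = $0.
#2 ($2357): $1388 finishes the deductible; $969 goes to coinsurance; 30% of $969 = $290.70. Patient owes $1678.70 (running OOP $2381.70). Plan pays $2357 − $1678.70 = $678.30.
#3 ($900): deductible met; 30% of $900 = $270. Cost to patient: $270. OOP to date $2651.70. Plan pays $900 − $270 = $630.
#4 ($368): 30% coinsurance on $368 = $110.40. Cost to patient: $110.40. OOP to date $2762.10. Plan pays $368 − $110.40 = $257.60.
Insurer total: $0 + $678.30 + $630 + $257.60 = $1565.90.

$1565.90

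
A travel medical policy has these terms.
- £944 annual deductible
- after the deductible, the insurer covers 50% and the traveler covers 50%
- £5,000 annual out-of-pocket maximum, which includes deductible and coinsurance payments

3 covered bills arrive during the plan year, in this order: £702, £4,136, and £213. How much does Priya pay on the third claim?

£106.50

Claim 1 — £702: fully absorbed by the deductible. Cost to traveler: £702. OOP to date £702.
Claim 2 — £4,136: deductible takes £242, £3,894 remains; coinsurance £3,894 × 50% = £1,947. Cost to traveler: £2,189. OOP to date £2,891.
Claim 3 — £213: deductible already satisfied, so traveler's share is 50% × £213 = £106.50. Cost to traveler: £106.50. OOP to date £2,997.50.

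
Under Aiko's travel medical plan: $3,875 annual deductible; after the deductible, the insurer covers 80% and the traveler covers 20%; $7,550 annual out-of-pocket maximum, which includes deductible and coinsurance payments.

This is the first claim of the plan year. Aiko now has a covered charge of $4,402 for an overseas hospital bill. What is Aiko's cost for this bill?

$3,980.40

Deductible not yet touched, so the first $3,875 of the bill goes to the deductible.
That leaves $4,402 − $3,875 = $527 for coinsurance.
Coinsurance: $527 × 20% = $105.40.
So the traveler owes $3,875 + $105.40 = $3,980.40 before any cap.
Year-to-date out-of-pocket becomes $0 + $3,980.40 = $3,980.40, still under the $7,550 maximum, so no cap applies.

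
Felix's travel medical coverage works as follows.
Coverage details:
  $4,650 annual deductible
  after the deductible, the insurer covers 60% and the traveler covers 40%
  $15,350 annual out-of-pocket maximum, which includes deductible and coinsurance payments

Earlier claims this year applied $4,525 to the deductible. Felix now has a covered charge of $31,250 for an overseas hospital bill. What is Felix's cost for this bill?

$4,525 of the $4,650 deductible is already met, leaving $125.
That leaves $31,250 − $125 = $31,125 for coinsurance.
Traveler's 40% share of $31,125 is $12,450.
Traveler responsibility before any cap: $125 + $12,450 = $12,575.
Adding $12,575 to the $4,525 already spent would give $17,100, which exceeds the $15,350 cap; the traveler pays just $15,350 − $4,525 = $10,825.

$10,825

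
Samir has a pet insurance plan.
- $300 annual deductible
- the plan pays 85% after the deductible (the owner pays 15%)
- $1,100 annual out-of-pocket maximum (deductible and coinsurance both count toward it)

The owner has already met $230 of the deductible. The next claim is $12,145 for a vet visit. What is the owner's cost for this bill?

$870

Deductible still to meet: $300 − $230 = $70.
That leaves $12,145 − $70 = $12,075 for coinsurance.
Coinsurance: $12,075 × 15% = $1,811.25.
That puts the owner's cost at $70 + $1,811.25 = $1,881.25 before any cap.
Year-to-date out-of-pocket would reach $230 + $1,881.25 = $2,111.25, above the $1,100 maximum, so the owner pays only $1,100 − $230 = $870.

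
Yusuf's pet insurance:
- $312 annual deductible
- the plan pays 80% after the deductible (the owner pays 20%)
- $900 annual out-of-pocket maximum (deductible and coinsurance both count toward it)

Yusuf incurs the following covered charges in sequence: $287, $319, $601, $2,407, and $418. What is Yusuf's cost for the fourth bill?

$409

Claim 1 — $287: all of it applies to the deductible. Owner owes $287 (running OOP $287).
Claim 2 — $319: $25 to deductible, leaving $294; coinsurance $294 × 20% = $58.80. Owner pays $83.80; OOP now $370.80.
Claim 3 — $601: 20% coinsurance on $601 = $120.20. Cost to owner: $120.20. OOP to date $491.
Claim 4 — $2,407: deductible already satisfied, so owner's share is 20% × $2,407 = $481.40. That would push OOP to $972.40, over the $900 cap, so owner pays $900 − $491 = $409.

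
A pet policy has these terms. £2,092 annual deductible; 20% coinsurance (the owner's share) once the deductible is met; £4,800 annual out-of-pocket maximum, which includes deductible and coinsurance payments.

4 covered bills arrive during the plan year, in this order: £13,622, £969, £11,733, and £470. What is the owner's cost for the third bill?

£208.20

#1 (£13,622): £2,092 finishes the deductible; £11,530 goes to coinsurance; 20% of £11,530 = £2,306. Owner pays £4,398; OOP now £4,398.
#2 (£969): 20% coinsurance on £969 = £193.80. Owner pays £193.80; OOP now £4,591.80.
#3 (£11,733): deductible already satisfied, so owner's share is 20% × £11,733 = £2,346.60. Adding that to £4,591.80 gives £6,938.40, past the £4,800 cap; owner pays only £4,800 − £4,591.80 = £208.20.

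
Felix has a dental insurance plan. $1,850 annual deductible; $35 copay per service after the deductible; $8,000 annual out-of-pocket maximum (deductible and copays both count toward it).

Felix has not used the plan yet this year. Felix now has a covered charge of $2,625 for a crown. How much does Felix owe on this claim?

Deductible not yet touched, so the first $1,850 of the bill goes to the deductible.
That leaves $2,625 − $1,850 = $775 for the copay.
Copay on this service: $35.
Patient responsibility before any cap: $1,850 + $35 = $1,885.
Year-to-date out-of-pocket becomes $0 + $1,885 = $1,885, still under the $8,000 maximum, so no cap applies.

$1,885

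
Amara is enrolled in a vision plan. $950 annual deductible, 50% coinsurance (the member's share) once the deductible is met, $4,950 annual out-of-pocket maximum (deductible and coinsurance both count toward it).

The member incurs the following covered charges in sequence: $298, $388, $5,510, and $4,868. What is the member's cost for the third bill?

$2,887

Claim 1 ($298): entire amount goes to the deductible. Cost to member: $298. OOP to date $298.
Claim 2 ($388): entire amount goes to the deductible. Member pays $388; OOP now $686.
Claim 3 ($5,510): $264 to deductible, leaving $5,246; coinsurance $5,246 × 50% = $2,623. Cost to member: $2,887. OOP to date $3,573.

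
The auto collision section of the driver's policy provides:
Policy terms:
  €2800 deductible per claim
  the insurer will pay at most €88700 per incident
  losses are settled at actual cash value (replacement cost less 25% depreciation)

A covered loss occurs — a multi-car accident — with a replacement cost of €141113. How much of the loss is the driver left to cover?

At 25% depreciation, ACV = €141113 − €35278.25 = €105834.75.
Subtract the deductible: €105834.75 − €2800 = €103034.75.
€103034.75 exceeds the €88700 limit, so the insurer pays the limit: €88700.
The driver bears the rest of the original loss: €141113 − €88700 = €52413.

€52413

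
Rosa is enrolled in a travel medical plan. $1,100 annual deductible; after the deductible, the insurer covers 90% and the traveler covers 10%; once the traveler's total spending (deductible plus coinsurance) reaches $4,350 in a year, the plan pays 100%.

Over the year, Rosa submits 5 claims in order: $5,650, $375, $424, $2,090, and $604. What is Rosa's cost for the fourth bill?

Claim 1 ($5,650): $1,100 finishes the deductible; $4,550 goes to coinsurance; traveler's 10% is $455. Traveler owes $1,555 (running OOP $1,555).
Claim 2 ($375): deductible met; 10% of $375 = $37.50. Cost to traveler: $37.50. OOP to date $1,592.50.
Claim 3 ($424): 10% coinsurance on $424 = $42.40. Cost to traveler: $42.40. OOP to date $1,634.90.
Claim 4 ($2,090): deductible already satisfied, so traveler's share is 10% × $2,090 = $209. Traveler owes $209 (running OOP $1,843.90).

$209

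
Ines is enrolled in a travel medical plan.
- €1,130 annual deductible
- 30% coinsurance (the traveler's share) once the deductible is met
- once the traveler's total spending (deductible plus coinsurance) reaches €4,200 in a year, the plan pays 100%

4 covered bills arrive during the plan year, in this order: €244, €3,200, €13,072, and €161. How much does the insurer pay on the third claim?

Claim 1 — €244: entire amount goes to the deductible. Traveler pays €244; OOP now €244. Plan pays €244 − €244 = €0.
Claim 2 — €3,200: deductible takes €886, €2,314 remains; 30% of €2,314 = €694.20. Cost to traveler: €1,580.20. OOP to date €1,824.20. Insurer: €3,200 − €1,580.20 = €1,619.80.
Claim 3 — €13,072: deductible already satisfied, so traveler's share is 30% × €13,072 = €3,921.60. Adding that to €1,824.20 gives €5,745.80, past the €4,200 cap; traveler pays only €4,200 − €1,824.20 = €2,375.80. Plan pays €13,072 − €2,375.80 = €10,696.20.

€10,696.20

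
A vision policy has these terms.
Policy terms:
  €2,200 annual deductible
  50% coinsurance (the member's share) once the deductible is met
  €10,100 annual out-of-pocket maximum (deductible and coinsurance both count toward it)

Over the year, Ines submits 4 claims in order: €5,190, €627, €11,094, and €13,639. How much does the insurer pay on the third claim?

Claim 1 (€5,190): deductible takes €2,200, €2,990 remains; coinsurance €2,990 × 50% = €1,495. Cost to member: €3,695. OOP to date €3,695. Insurer: €5,190 − €3,695 = €1,495.
Claim 2 (€627): 50% coinsurance on €627 = €313.50. Member owes €313.50 (running OOP €4,008.50). Plan pays €627 − €313.50 = €313.50.
Claim 3 (€11,094): deductible met; 50% of €11,094 = €5,547. Member pays €5,547; OOP now €9,555.50. Plan pays €11,094 − €5,547 = €5,547.

€5,547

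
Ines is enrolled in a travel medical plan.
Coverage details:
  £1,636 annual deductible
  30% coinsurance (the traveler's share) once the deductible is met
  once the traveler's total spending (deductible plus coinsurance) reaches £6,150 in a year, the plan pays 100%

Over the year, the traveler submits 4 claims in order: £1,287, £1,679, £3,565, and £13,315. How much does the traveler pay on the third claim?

#1 (£1,287): fully absorbed by the deductible. Cost to traveler: £1,287. OOP to date £1,287.
#2 (£1,679): £349 finishes the deductible; £1,330 goes to coinsurance; traveler's 30% is £399. Traveler owes £748 (running OOP £2,035).
#3 (£3,565): 30% coinsurance on £3,565 = £1,069.50. Traveler owes £1,069.50 (running OOP £3,104.50).

£1,069.50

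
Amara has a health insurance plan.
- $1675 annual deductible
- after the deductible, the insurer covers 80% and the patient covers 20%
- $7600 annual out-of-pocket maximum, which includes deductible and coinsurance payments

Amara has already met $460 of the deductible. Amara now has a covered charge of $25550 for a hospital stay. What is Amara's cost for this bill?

$6082

$460 of the $1675 deductible is already met, leaving $1215.
The remaining $24335 (= $25550 − $1215) moves to coinsurance.
20% of $24335 = $4867 falls to the patient.
Patient responsibility before any cap: $1215 + $4867 = $6082.
Year-to-date out-of-pocket becomes $460 + $6082 = $6542, still under the $7600 maximum, so no cap applies.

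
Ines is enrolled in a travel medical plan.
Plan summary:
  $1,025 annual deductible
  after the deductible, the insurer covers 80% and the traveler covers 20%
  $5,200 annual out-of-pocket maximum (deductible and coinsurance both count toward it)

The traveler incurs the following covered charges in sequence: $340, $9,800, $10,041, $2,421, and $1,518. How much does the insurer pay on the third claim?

Claim 1 ($340): entire amount goes to the deductible. Cost to traveler: $340. OOP to date $340. Plan pays $340 − $340 = $0.
Claim 2 ($9,800): deductible takes $685, $9,115 remains; coinsurance $9,115 × 20% = $1,823. Traveler owes $2,508 (running OOP $2,848). Insurer: $9,800 − $2,508 = $7,292.
Claim 3 ($10,041): deductible already satisfied, so traveler's share is 20% × $10,041 = $2,008.20. Traveler pays $2,008.20; OOP now $4,856.20. Insurer: $10,041 − $2,008.20 = $8,032.80.

$8,032.80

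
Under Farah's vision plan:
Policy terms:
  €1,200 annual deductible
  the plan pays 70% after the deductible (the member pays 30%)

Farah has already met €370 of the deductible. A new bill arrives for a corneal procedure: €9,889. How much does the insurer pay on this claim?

€6,341.30

€370 of the €1,200 deductible is already met, leaving €830.
After the €830 deductible portion, €9,889 − €830 = €9,059 is subject to coinsurance.
30% of €9,059 = €2,717.70 falls to the member.
So the member owes €830 + €2,717.70 = €3,547.70.
Insurer pays the balance: €9,889 − €3,547.70 = €6,341.30.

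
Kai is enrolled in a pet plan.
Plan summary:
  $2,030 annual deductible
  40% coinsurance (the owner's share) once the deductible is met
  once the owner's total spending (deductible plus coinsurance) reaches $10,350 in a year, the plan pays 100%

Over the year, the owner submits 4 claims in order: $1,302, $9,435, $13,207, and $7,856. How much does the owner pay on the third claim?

Claim 1 — $1,302: fully absorbed by the deductible. Owner pays $1,302; OOP now $1,302.
Claim 2 — $9,435: $728 to deductible, leaving $8,707; 40% of $8,707 = $3,482.80. Owner owes $4,210.80 (running OOP $5,512.80).
Claim 3 — $13,207: deductible met; 40% of $13,207 = $5,282.80. OOP would hit $10,795.60 > $10,350, so the cap limits the owner to $10,350 − $5,512.80 = $4,837.20.

$4,837.20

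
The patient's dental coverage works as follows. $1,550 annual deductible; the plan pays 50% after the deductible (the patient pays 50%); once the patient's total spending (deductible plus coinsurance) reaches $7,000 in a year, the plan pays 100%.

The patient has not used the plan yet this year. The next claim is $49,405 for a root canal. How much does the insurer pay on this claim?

Nothing has been paid toward the $1,550 deductible, so the first $1,550 of this charge is applied there.
After the $1,550 deductible portion, $49,405 − $1,550 = $47,855 is subject to coinsurance.
50% of $47,855 = $23,927.50 falls to the patient.
Patient responsibility before any cap: $1,550 + $23,927.50 = $25,477.50.
Adding $25,477.50 to the $0 already spent would give $25,477.50, which exceeds the $7,000 cap; the patient pays just $7,000 − $0 = $7,000.
The insurer covers the remainder: $49,405 − $7,000 = $42,405.

$42,405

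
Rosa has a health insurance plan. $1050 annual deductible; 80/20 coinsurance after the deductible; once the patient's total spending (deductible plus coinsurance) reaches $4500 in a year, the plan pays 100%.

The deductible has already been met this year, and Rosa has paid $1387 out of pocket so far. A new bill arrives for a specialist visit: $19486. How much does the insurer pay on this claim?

$16373

With the deductible met, the entire $19486 is subject to coinsurance.
Patient's 20% share of $19486 is $3897.20.
That would bring total out-of-pocket to $5284.20, past the $4500 cap. The patient is capped at $4500 − $1387 = $3113 on this claim.
The plan picks up $19486 − $3113 = $16373.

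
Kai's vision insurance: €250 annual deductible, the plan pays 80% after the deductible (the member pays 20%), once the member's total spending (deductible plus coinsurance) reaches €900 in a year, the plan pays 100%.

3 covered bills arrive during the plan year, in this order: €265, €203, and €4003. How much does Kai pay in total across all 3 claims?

#1 (€265): €250 to deductible, leaving €15; coinsurance €15 × 20% = €3. Member owes €253 (running OOP €253).
#2 (€203): deductible met; 20% of €203 = €40.60. Member owes €40.60 (running OOP €293.60).
#3 (€4003): deductible already satisfied, so member's share is 20% × €4003 = €800.60. OOP would hit €1094.20 > €900, so the cap limits the member to €900 − €293.60 = €606.40.
Total paid by the member: €253 + €40.60 + €606.40 = €900.

€900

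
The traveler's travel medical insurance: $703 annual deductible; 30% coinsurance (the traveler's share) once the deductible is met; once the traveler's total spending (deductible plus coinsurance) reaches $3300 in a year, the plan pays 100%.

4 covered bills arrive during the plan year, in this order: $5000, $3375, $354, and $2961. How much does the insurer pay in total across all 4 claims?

#1 ($5000): $703 finishes the deductible; $4297 goes to coinsurance; 30% of $4297 = $1289.10. Traveler owes $1992.10 (running OOP $1992.10). Plan pays $5000 − $1992.10 = $3007.90.
#2 ($3375): deductible already satisfied, so traveler's share is 30% × $3375 = $1012.50. Traveler owes $1012.50 (running OOP $3004.60). Insurer: $3375 − $1012.50 = $2362.50.
#3 ($354): 30% coinsurance on $354 = $106.20. Traveler pays $106.20; OOP now $3110.80. Insurer: $354 − $106.20 = $247.80.
#4 ($2961): deductible met; 30% of $2961 = $888.30. Adding that to $3110.80 gives $3999.10, past the $3300 cap; traveler pays only $3300 − $3110.80 = $189.20. Insurer: $2961 − $189.20 = $2771.80.
Insurer total: $3007.90 + $2362.50 + $247.80 + $2771.80 = $8390.

$8390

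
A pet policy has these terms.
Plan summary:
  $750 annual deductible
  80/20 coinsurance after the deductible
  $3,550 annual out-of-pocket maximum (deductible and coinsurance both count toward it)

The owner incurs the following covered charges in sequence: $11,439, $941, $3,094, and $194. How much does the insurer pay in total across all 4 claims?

#1 ($11,439): $750 to deductible, leaving $10,689; 20% of $10,689 = $2,137.80. Cost to owner: $2,887.80. OOP to date $2,887.80. Insurer: $11,439 − $2,887.80 = $8,551.20.
#2 ($941): 20% coinsurance on $941 = $188.20. Cost to owner: $188.20. OOP to date $3,076. Plan pays $941 − $188.20 = $752.80.
#3 ($3,094): deductible already satisfied, so owner's share is 20% × $3,094 = $618.80. OOP would hit $3,694.80 > $3,550, so the cap limits the owner to $3,550 − $3,076 = $474. Insurer: $3,094 − $474 = $2,620.
#4 ($194): deductible met; 20% of $194 = $38.80. That would push OOP to $3,588.80, over the $3,550 cap, so owner pays $3,550 − $3,550 = $0. Plan pays $194 − $0 = $194.
Insurer total: $8,551.20 + $752.80 + $2,620 + $194 = $12,118.

$12,118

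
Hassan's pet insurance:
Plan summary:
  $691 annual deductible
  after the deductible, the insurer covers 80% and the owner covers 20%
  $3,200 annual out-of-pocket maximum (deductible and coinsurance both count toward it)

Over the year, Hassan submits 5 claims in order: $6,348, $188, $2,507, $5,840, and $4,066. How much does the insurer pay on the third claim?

#1 ($6,348): $691 to deductible, leaving $5,657; 20% of $5,657 = $1,131.40. Owner pays $1,822.40; OOP now $1,822.40. Insurer: $6,348 − $1,822.40 = $4,525.60.
#2 ($188): deductible met; 20% of $188 = $37.60. Owner owes $37.60 (running OOP $1,860). Insurer: $188 − $37.60 = $150.40.
#3 ($2,507): deductible already satisfied, so owner's share is 20% × $2,507 = $501.40. Owner pays $501.40; OOP now $2,361.40. Plan pays $2,507 − $501.40 = $2,005.60.

$2,005.60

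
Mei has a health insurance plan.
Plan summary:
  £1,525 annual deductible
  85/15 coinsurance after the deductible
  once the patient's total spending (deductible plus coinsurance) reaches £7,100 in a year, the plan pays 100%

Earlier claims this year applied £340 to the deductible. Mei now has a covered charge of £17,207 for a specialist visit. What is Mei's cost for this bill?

Remaining deductible: £1,525 − £340 = £1,185.
The remaining £16,022 (= £17,207 − £1,185) moves to coinsurance.
Coinsurance: £16,022 × 15% = £2,403.30.
So the patient owes £1,185 + £2,403.30 = £3,588.30 before any cap.
Total out-of-pocket so far would be £340 + £3,588.30 = £3,928.30, below the £7,100 cap — no reduction.

£3,588.30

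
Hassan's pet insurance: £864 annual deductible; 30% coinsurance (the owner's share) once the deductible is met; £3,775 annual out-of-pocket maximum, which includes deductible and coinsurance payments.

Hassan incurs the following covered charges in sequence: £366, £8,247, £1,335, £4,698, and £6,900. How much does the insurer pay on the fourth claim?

£4,512.20

Claim 1 — £366: all of it applies to the deductible. Owner pays £366; OOP now £366. Insurer: £366 − £366 = £0.
Claim 2 — £8,247: deductible takes £498, £7,749 remains; 30% of £7,749 = £2,324.70. Owner pays £2,822.70; OOP now £3,188.70. Plan pays £8,247 − £2,822.70 = £5,424.30.
Claim 3 — £1,335: 30% coinsurance on £1,335 = £400.50. Owner pays £400.50; OOP now £3,589.20. Insurer: £1,335 − £400.50 = £934.50.
Claim 4 — £4,698: 30% coinsurance on £4,698 = £1,409.40. OOP would hit £4,998.60 > £3,775, so the cap limits the owner to £3,775 − £3,589.20 = £185.80. Insurer: £4,698 − £185.80 = £4,512.20.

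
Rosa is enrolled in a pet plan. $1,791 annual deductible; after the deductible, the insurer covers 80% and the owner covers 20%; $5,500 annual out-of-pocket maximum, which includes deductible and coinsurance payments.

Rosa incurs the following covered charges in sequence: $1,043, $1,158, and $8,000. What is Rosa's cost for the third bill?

Bill 1, $1,043: entire amount goes to the deductible. Owner pays $1,043; OOP now $1,043.
Bill 2, $1,158: deductible takes $748, $410 remains; coinsurance $410 × 20% = $82. Cost to owner: $830. OOP to date $1,873.
Bill 3, $8,000: deductible met; 20% of $8,000 = $1,600. Owner pays $1,600; OOP now $3,473.

$1,600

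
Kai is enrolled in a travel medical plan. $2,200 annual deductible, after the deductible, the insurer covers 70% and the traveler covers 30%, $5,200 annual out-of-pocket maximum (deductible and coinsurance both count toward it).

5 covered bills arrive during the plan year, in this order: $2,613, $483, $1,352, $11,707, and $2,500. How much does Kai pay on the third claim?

Claim 1 ($2,613): $2,200 finishes the deductible; $413 goes to coinsurance; traveler's 30% is $123.90. Traveler pays $2,323.90; OOP now $2,323.90.
Claim 2 ($483): deductible already satisfied, so traveler's share is 30% × $483 = $144.90. Cost to traveler: $144.90. OOP to date $2,468.80.
Claim 3 ($1,352): deductible already satisfied, so traveler's share is 30% × $1,352 = $405.60. Traveler owes $405.60 (running OOP $2,874.40).

$405.60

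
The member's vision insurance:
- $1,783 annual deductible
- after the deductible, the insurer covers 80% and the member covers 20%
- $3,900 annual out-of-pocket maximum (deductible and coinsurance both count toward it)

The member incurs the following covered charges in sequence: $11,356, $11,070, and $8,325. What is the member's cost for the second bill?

$202.40

Claim 1 — $11,356: $1,783 finishes the deductible; $9,573 goes to coinsurance; coinsurance $9,573 × 20% = $1,914.60. Member pays $3,697.60; OOP now $3,697.60.
Claim 2 — $11,070: 20% coinsurance on $11,070 = $2,214. Adding that to $3,697.60 gives $5,911.60, past the $3,900 cap; member pays only $3,900 − $3,697.60 = $202.40.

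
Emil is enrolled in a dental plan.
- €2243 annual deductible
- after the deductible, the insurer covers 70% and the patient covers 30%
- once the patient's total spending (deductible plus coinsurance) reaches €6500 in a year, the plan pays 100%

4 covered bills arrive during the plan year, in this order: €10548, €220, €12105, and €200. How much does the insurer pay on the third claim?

€10405.50

#1 (€10548): deductible takes €2243, €8305 remains; 30% of €8305 = €2491.50. Patient owes €4734.50 (running OOP €4734.50). Plan pays €10548 − €4734.50 = €5813.50.
#2 (€220): 30% coinsurance on €220 = €66. Patient owes €66 (running OOP €4800.50). Insurer: €220 − €66 = €154.
#3 (€12105): deductible already satisfied, so patient's share is 30% × €12105 = €3631.50. That would push OOP to €8432, over the €6500 cap, so patient pays €6500 − €4800.50 = €1699.50. Insurer: €12105 − €1699.50 = €10405.50.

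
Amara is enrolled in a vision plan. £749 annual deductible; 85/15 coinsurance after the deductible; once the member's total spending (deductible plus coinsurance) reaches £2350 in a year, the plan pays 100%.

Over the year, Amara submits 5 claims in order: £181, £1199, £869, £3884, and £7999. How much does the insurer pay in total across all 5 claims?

£11782

Bill 1, £181: fully absorbed by the deductible. Cost to member: £181. OOP to date £181. Plan pays £181 − £181 = £0.
Bill 2, £1199: deductible takes £568, £631 remains; coinsurance £631 × 15% = £94.65. Member pays £662.65; OOP now £843.65. Insurer: £1199 − £662.65 = £536.35.
Bill 3, £869: 15% coinsurance on £869 = £130.35. Cost to member: £130.35. OOP to date £974. Plan pays £869 − £130.35 = £738.65.
Bill 4, £3884: 15% coinsurance on £3884 = £582.60. Cost to member: £582.60. OOP to date £1556.60. Insurer: £3884 − £582.60 = £3301.40.
Bill 5, £7999: deductible already satisfied, so member's share is 15% × £7999 = £1199.85. Adding that to £1556.60 gives £2756.45, past the £2350 cap; member pays only £2350 − £1556.60 = £793.40. Plan pays £7999 − £793.40 = £7205.60.
Insurer total = bills − member's total = £14132 − £2350 = £11782.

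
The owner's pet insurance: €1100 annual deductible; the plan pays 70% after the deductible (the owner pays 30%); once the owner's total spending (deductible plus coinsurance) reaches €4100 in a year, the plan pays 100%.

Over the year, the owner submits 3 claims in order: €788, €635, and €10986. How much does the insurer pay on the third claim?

€8082.90

Claim 1 (€788): fully absorbed by the deductible. Owner pays €788; OOP now €788. Insurer: €788 − €788 = €0.
Claim 2 (€635): deductible takes €312, €323 remains; 30% of €323 = €96.90. Owner pays €408.90; OOP now €1196.90. Insurer: €635 − €408.90 = €226.10.
Claim 3 (€10986): deductible already satisfied, so owner's share is 30% × €10986 = €3295.80. Adding that to €1196.90 gives €4492.70, past the €4100 cap; owner pays only €4100 − €1196.90 = €2903.10. Insurer: €10986 − €2903.10 = €8082.90.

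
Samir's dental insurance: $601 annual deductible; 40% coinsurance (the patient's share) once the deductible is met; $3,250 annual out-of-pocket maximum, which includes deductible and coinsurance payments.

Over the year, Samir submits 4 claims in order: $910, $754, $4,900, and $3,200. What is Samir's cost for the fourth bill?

#1 ($910): $601 to deductible, leaving $309; 40% of $309 = $123.60. Cost to patient: $724.60. OOP to date $724.60.
#2 ($754): deductible already satisfied, so patient's share is 40% × $754 = $301.60. Patient pays $301.60; OOP now $1,026.20.
#3 ($4,900): deductible met; 40% of $4,900 = $1,960. Patient owes $1,960 (running OOP $2,986.20).
#4 ($3,200): deductible met; 40% of $3,200 = $1,280. That would push OOP to $4,266.20, over the $3,250 cap, so patient pays $3,250 − $2,986.20 = $263.80.

$263.80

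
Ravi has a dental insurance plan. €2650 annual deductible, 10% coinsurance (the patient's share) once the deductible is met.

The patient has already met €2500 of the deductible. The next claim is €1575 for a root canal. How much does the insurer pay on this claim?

€2500 of the €2650 deductible is already met, leaving €150.
After the €150 deductible portion, €1575 − €150 = €1425 is subject to coinsurance.
Patient's 10% share of €1425 is €142.50.
That puts the patient's cost at €150 + €142.50 = €292.50.
The plan picks up €1575 − €292.50 = €1282.50.

€1282.50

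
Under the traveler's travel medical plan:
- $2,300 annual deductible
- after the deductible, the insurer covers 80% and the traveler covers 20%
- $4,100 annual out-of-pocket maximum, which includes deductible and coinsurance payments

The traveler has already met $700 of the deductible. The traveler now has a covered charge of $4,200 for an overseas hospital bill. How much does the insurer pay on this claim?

$2,080

$700 of the $2,300 deductible is already met, leaving $1,600.
The remaining $2,600 (= $4,200 − $1,600) moves to coinsurance.
Traveler's 20% share of $2,600 is $520.
Traveler responsibility before any cap: $1,600 + $520 = $2,120.
Cumulative spending $700 + $2,120 = $2,820 stays under the $4,100 maximum.
The plan picks up $4,200 − $2,120 = $2,080.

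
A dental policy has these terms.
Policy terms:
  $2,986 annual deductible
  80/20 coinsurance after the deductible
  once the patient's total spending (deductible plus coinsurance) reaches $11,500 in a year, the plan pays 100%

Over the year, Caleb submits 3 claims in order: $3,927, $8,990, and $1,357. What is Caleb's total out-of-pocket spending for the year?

Claim 1 ($3,927): $2,986 to deductible, leaving $941; patient's 20% is $188.20. Cost to patient: $3,174.20. OOP to date $3,174.20.
Claim 2 ($8,990): deductible met; 20% of $8,990 = $1,798. Patient pays $1,798; OOP now $4,972.20.
Claim 3 ($1,357): 20% coinsurance on $1,357 = $271.40. Patient pays $271.40; OOP now $5,243.60.
Total paid by the patient: $3,174.20 + $1,798 + $271.40 = $5,243.60.

$5,243.60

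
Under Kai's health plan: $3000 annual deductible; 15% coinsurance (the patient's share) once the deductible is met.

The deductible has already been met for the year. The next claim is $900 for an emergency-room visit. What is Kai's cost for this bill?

With the deductible met, the entire $900 is subject to coinsurance.
Patient's 15% share of $900 is $135.

$135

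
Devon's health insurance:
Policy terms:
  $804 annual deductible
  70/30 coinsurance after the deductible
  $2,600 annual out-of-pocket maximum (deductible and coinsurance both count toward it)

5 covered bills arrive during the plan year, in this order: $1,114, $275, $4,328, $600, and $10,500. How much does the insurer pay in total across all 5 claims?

$14,217

Claim 1 ($1,114): deductible takes $804, $310 remains; patient's 30% is $93. Patient owes $897 (running OOP $897). Plan pays $1,114 − $897 = $217.
Claim 2 ($275): 30% coinsurance on $275 = $82.50. Cost to patient: $82.50. OOP to date $979.50. Plan pays $275 − $82.50 = $192.50.
Claim 3 ($4,328): deductible already satisfied, so patient's share is 30% × $4,328 = $1,298.40. Cost to patient: $1,298.40. OOP to date $2,277.90. Plan pays $4,328 − $1,298.40 = $3,029.60.
Claim 4 ($600): deductible met; 30% of $600 = $180. Cost to patient: $180. OOP to date $2,457.90. Plan pays $600 − $180 = $420.
Claim 5 ($10,500): 30% coinsurance on $10,500 = $3,150. Adding that to $2,457.90 gives $5,607.90, past the $2,600 cap; patient pays only $2,600 − $2,457.90 = $142.10. Plan pays $10,500 − $142.10 = $10,357.90.
Insurer total = bills − patient's total = $16,817 − $2,600 = $14,217.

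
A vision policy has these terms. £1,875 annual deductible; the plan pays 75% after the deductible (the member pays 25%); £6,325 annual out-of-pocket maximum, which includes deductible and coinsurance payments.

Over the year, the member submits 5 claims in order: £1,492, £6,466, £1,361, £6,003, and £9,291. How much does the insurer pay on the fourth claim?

£4,502.25

#1 (£1,492): all of it applies to the deductible. Cost to member: £1,492. OOP to date £1,492. Insurer: £1,492 − £1,492 = £0.
#2 (£6,466): deductible takes £383, £6,083 remains; member's 25% is £1,520.75. Member owes £1,903.75 (running OOP £3,395.75). Insurer: £6,466 − £1,903.75 = £4,562.25.
#3 (£1,361): deductible met; 25% of £1,361 = £340.25. Member owes £340.25 (running OOP £3,736). Insurer: £1,361 − £340.25 = £1,020.75.
#4 (£6,003): deductible met; 25% of £6,003 = £1,500.75. Member owes £1,500.75 (running OOP £5,236.75). Plan pays £6,003 − £1,500.75 = £4,502.25.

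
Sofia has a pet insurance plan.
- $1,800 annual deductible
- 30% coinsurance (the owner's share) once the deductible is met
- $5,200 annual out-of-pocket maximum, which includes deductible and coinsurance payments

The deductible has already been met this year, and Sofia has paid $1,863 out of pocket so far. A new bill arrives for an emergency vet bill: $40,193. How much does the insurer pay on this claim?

The deductible is already satisfied, so the full bill goes to coinsurance.
30% of $40,193 = $12,057.90 falls to the owner.
Adding $12,057.90 to the $1,863 already spent would give $13,920.90, which exceeds the $5,200 cap; the owner pays just $5,200 − $1,863 = $3,337.
The plan picks up $40,193 − $3,337 = $36,856.

$36,856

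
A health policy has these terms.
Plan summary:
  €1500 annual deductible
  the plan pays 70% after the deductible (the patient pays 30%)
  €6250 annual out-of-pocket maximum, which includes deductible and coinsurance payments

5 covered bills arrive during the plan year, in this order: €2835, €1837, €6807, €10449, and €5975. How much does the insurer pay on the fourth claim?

€8692.70

Claim 1 — €2835: deductible takes €1500, €1335 remains; patient's 30% is €400.50. Patient owes €1900.50 (running OOP €1900.50). Insurer: €2835 − €1900.50 = €934.50.
Claim 2 — €1837: deductible already satisfied, so patient's share is 30% × €1837 = €551.10. Patient pays €551.10; OOP now €2451.60. Plan pays €1837 − €551.10 = €1285.90.
Claim 3 — €6807: deductible already satisfied, so patient's share is 30% × €6807 = €2042.10. Patient owes €2042.10 (running OOP €4493.70). Plan pays €6807 − €2042.10 = €4764.90.
Claim 4 — €10449: 30% coinsurance on €10449 = €3134.70. OOP would hit €7628.40 > €6250, so the cap limits the patient to €6250 − €4493.70 = €1756.30. Plan pays €10449 − €1756.30 = €8692.70.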